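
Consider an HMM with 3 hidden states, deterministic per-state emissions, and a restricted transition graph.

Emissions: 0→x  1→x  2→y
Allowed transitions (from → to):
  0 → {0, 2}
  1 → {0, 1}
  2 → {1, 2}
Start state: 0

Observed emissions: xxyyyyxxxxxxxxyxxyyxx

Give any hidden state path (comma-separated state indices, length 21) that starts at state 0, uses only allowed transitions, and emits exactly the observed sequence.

  t0 'x' -> {0,1}, take 0 (start)
  t1 'x' -> {0,1}, take 0 (0->0 ok)
  t2 'y' -> {2}, take 2 (0->2 ok)
  t3 'y' -> {2}, take 2 (2->2 ok)
  t4 'y' -> {2}, take 2 (2->2 ok)
  t5 'y' -> {2}, take 2 (2->2 ok)
  t6 'x' -> {0,1}, take 1 (2->1 ok)
  t7 'x' -> {0,1}, take 1 (1->1 ok)
  t8 'x' -> {0,1}, take 1 (1->1 ok)
  t9 'x' -> {0,1}, take 1 (1->1 ok)
  t10 'x' -> {0,1}, take 1 (1->1 ok)
  t11 'x' -> {0,1}, take 1 (1->1 ok)
  t12 'x' -> {0,1}, take 0 (1->0 ok)
  t13 'x' -> {0,1}, take 0 (0->0 ok)
  t14 'y' -> {2}, take 2 (0->2 ok)
  t15 'x' -> {0,1}, take 1 (2->1 ok)
  t16 'x' -> {0,1}, take 0 (1->0 ok)
  t17 'y' -> {2}, take 2 (0->2 ok)
  t18 'y' -> {2}, take 2 (2->2 ok)
  t19 'x' -> {0,1}, take 1 (2->1 ok)
  t20 'x' -> {0,1}, take 1 (1->1 ok)

0,0,2,2,2,2,1,1,1,1,1,1,0,0,2,1,0,2,2,1,1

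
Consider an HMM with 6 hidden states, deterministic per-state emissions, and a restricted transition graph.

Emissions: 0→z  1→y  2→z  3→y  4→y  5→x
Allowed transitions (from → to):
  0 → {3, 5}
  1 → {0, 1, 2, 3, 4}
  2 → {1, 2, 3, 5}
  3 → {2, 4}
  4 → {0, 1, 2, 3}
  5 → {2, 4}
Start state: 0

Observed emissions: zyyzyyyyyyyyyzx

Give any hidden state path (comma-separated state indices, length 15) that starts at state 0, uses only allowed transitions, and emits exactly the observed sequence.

0,3,4,2,3,4,1,1,1,3,4,3,4,2,5

  [0] z  {0,2}  => 0  start
  [1] y  {1,3,4}  => 3  0->3 ok
  [2] y  {1,3,4}  => 4  3->4 ok
  [3] z  {0,2}  => 2  4->2 ok
  [4] y  {1,3,4}  => 3  2->3 ok
  [5] y  {1,3,4}  => 4  3->4 ok
  [6] y  {1,3,4}  => 1  4->1 ok
  [7] y  {1,3,4}  => 1  1->1 ok
  [8] y  {1,3,4}  => 1  1->1 ok
  [9] y  {1,3,4}  => 3  1->3 ok
  [10] y  {1,3,4}  => 4  3->4 ok
  [11] y  {1,3,4}  => 3  4->3 ok
  [12] y  {1,3,4}  => 4  3->4 ok
  [13] z  {0,2}  => 2  4->2 ok
  [14] x  {5}  => 5  2->5 ok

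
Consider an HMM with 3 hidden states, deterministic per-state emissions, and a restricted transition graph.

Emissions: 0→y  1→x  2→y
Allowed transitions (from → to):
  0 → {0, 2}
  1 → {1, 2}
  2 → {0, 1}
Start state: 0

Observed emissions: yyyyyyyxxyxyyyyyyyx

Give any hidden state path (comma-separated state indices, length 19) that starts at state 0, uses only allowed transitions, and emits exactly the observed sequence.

  [0] y  {0,2}  => 0  start
  [1] y  {0,2}  => 0  0->0 ok
  [2] y  {0,2}  => 0  0->0 ok
  [3] y  {0,2}  => 2  0->2 ok
  [4] y  {0,2}  => 0  2->0 ok
  [5] y  {0,2}  => 0  0->0 ok
  [6] y  {0,2}  => 2  0->2 ok
  [7] x  {1}  => 1  2->1 ok
  [8] x  {1}  => 1  1->1 ok
  [9] y  {0,2}  => 2  1->2 ok
  [10] x  {1}  => 1  2->1 ok
  [11] y  {0,2}  => 2  1->2 ok
  [12] y  {0,2}  => 0  2->0 ok
  [13] y  {0,2}  => 0  0->0 ok
  [14] y  {0,2}  => 2  0->2 ok
  [15] y  {0,2}  => 0  2->0 ok
  [16] y  {0,2}  => 0  0->0 ok
  [17] y  {0,2}  => 2  0->2 ok
  [18] x  {1}  => 1  2->1 ok

0,0,0,2,0,0,2,1,1,2,1,2,0,0,2,0,0,2,1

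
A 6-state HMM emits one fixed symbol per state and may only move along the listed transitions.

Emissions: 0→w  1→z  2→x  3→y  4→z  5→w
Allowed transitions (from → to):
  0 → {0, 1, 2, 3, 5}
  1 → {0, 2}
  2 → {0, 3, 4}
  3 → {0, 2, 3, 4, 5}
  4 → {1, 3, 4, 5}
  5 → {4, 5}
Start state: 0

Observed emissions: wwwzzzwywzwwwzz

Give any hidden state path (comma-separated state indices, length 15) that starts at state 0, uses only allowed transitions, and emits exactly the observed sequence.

  pos 0: w in {0,5}, choose 0; start
  pos 1: w in {0,5}, choose 5; 0->5 ok
  pos 2: w in {0,5}, choose 5; 5->5 ok
  pos 3: z in {1,4}, choose 4; 5->4 ok
  pos 4: z in {1,4}, choose 4; 4->4 ok
  pos 5: z in {1,4}, choose 1; 4->1 ok
  pos 6: w in {0,5}, choose 0; 1->0 ok
  pos 7: y in {3}, choose 3; 0->3 ok
  pos 8: w in {0,5}, choose 5; 3->5 ok
  pos 9: z in {1,4}, choose 4; 5->4 ok
  pos 10: w in {0,5}, choose 5; 4->5 ok
  pos 11: w in {0,5}, choose 5; 5->5 ok
  pos 12: w in {0,5}, choose 5; 5->5 ok
  pos 13: z in {1,4}, choose 4; 5->4 ok
  pos 14: z in {1,4}, choose 1; 4->1 ok

0,5,5,4,4,1,0,3,5,4,5,5,5,4,1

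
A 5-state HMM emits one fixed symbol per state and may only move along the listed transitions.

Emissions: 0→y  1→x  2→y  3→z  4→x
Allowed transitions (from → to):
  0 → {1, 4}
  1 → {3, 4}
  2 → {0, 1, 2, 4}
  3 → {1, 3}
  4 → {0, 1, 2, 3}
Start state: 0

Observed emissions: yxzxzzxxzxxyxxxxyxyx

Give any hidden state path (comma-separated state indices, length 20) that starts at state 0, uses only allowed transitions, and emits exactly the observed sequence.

  0: obs=y cand={0,2} pick 0 [start]
  1: obs=x cand={1,4} pick 1 [0->1 ok]
  2: obs=z cand={3} pick 3 [1->3 ok]
  3: obs=x cand={1,4} pick 1 [3->1 ok]
  4: obs=z cand={3} pick 3 [1->3 ok]
  5: obs=z cand={3} pick 3 [3->3 ok]
  6: obs=x cand={1,4} pick 1 [3->1 ok]
  7: obs=x cand={1,4} pick 4 [1->4 ok]
  8: obs=z cand={3} pick 3 [4->3 ok]
  9: obs=x cand={1,4} pick 1 [3->1 ok]
  10: obs=x cand={1,4} pick 4 [1->4 ok]
  11: obs=y cand={0,2} pick 0 [4->0 ok]
  12: obs=x cand={1,4} pick 1 [0->1 ok]
  13: obs=x cand={1,4} pick 4 [1->4 ok]
  14: obs=x cand={1,4} pick 1 [4->1 ok]
  15: obs=x cand={1,4} pick 4 [1->4 ok]
  16: obs=y cand={0,2} pick 2 [4->2 ok]
  17: obs=x cand={1,4} pick 4 [2->4 ok]
  18: obs=y cand={0,2} pick 2 [4->2 ok]
  19: obs=x cand={1,4} pick 1 [2->1 ok]

0,1,3,1,3,3,1,4,3,1,4,0,1,4,1,4,2,4,2,1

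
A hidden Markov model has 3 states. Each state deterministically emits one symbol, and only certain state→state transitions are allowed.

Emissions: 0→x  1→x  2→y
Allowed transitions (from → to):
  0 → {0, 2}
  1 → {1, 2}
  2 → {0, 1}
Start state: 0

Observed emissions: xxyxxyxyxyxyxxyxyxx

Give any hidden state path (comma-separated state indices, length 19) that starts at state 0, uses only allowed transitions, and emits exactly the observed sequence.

  pos 0: x in {0,1}, choose 0; start
  pos 1: x in {0,1}, choose 0; 0->0 ok
  pos 2: y in {2}, choose 2; 0->2 ok
  pos 3: x in {0,1}, choose 1; 2->1 ok
  pos 4: x in {0,1}, choose 1; 1->1 ok
  pos 5: y in {2}, choose 2; 1->2 ok
  pos 6: x in {0,1}, choose 1; 2->1 ok
  pos 7: y in {2}, choose 2; 1->2 ok
  pos 8: x in {0,1}, choose 1; 2->1 ok
  pos 9: y in {2}, choose 2; 1->2 ok
  pos 10: x in {0,1}, choose 0; 2->0 ok
  pos 11: y in {2}, choose 2; 0->2 ok
  pos 12: x in {0,1}, choose 1; 2->1 ok
  pos 13: x in {0,1}, choose 1; 1->1 ok
  pos 14: y in {2}, choose 2; 1->2 ok
  pos 15: x in {0,1}, choose 0; 2->0 ok
  pos 16: y in {2}, choose 2; 0->2 ok
  pos 17: x in {0,1}, choose 0; 2->0 ok
  pos 18: x in {0,1}, choose 0; 0->0 ok

0,0,2,1,1,2,1,2,1,2,0,2,1,1,2,0,2,0,0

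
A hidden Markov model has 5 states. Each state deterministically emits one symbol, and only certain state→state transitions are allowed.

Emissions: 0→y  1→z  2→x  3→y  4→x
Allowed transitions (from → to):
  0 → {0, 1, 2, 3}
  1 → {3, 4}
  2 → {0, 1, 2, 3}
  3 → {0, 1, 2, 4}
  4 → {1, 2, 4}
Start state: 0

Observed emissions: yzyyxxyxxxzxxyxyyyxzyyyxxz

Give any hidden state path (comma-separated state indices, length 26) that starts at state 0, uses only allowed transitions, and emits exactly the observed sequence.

0,1,3,0,2,2,3,4,4,4,1,4,2,3,2,0,0,3,2,1,3,0,3,4,2,1

  t0 'y' -> {0,3}, take 0 (start)
  t1 'z' -> {1}, take 1 (0->1 ok)
  t2 'y' -> {0,3}, take 3 (1->3 ok)
  t3 'y' -> {0,3}, take 0 (3->0 ok)
  t4 'x' -> {2,4}, take 2 (0->2 ok)
  t5 'x' -> {2,4}, take 2 (2->2 ok)
  t6 'y' -> {0,3}, take 3 (2->3 ok)
  t7 'x' -> {2,4}, take 4 (3->4 ok)
  t8 'x' -> {2,4}, take 4 (4->4 ok)
  t9 'x' -> {2,4}, take 4 (4->4 ok)
  t10 'z' -> {1}, take 1 (4->1 ok)
  t11 'x' -> {2,4}, take 4 (1->4 ok)
  t12 'x' -> {2,4}, take 2 (4->2 ok)
  t13 'y' -> {0,3}, take 3 (2->3 ok)
  t14 'x' -> {2,4}, take 2 (3->2 ok)
  t15 'y' -> {0,3}, take 0 (2->0 ok)
  t16 'y' -> {0,3}, take 0 (0->0 ok)
  t17 'y' -> {0,3}, take 3 (0->3 ok)
  t18 'x' -> {2,4}, take 2 (3->2 ok)
  t19 'z' -> {1}, take 1 (2->1 ok)
  t20 'y' -> {0,3}, take 3 (1->3 ok)
  t21 'y' -> {0,3}, take 0 (3->0 ok)
  t22 'y' -> {0,3}, take 3 (0->3 ok)
  t23 'x' -> {2,4}, take 4 (3->4 ok)
  t24 'x' -> {2,4}, take 2 (4->2 ok)
  t25 'z' -> {1}, take 1 (2->1 ok)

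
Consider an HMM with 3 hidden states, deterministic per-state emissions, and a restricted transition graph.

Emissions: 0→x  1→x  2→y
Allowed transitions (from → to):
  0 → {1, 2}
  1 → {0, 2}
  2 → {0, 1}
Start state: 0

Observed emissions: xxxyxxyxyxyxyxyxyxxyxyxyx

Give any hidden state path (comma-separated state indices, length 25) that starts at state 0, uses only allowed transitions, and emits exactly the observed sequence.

0,1,0,2,1,0,2,1,2,0,2,0,2,0,2,0,2,1,0,2,1,2,1,2,1

  pos 0: x in {0,1}, choose 0; start
  pos 1: x in {0,1}, choose 1; 0->1 ok
  pos 2: x in {0,1}, choose 0; 1->0 ok
  pos 3: y in {2}, choose 2; 0->2 ok
  pos 4: x in {0,1}, choose 1; 2->1 ok
  pos 5: x in {0,1}, choose 0; 1->0 ok
  pos 6: y in {2}, choose 2; 0->2 ok
  pos 7: x in {0,1}, choose 1; 2->1 ok
  pos 8: y in {2}, choose 2; 1->2 ok
  pos 9: x in {0,1}, choose 0; 2->0 ok
  pos 10: y in {2}, choose 2; 0->2 ok
  pos 11: x in {0,1}, choose 0; 2->0 ok
  pos 12: y in {2}, choose 2; 0->2 ok
  pos 13: x in {0,1}, choose 0; 2->0 ok
  pos 14: y in {2}, choose 2; 0->2 ok
  pos 15: x in {0,1}, choose 0; 2->0 ok
  pos 16: y in {2}, choose 2; 0->2 ok
  pos 17: x in {0,1}, choose 1; 2->1 ok
  pos 18: x in {0,1}, choose 0; 1->0 ok
  pos 19: y in {2}, choose 2; 0->2 ok
  pos 20: x in {0,1}, choose 1; 2->1 ok
  pos 21: y in {2}, choose 2; 1->2 ok
  pos 22: x in {0,1}, choose 1; 2->1 ok
  pos 23: y in {2}, choose 2; 1->2 ok
  pos 24: x in {0,1}, choose 1; 2->1 ok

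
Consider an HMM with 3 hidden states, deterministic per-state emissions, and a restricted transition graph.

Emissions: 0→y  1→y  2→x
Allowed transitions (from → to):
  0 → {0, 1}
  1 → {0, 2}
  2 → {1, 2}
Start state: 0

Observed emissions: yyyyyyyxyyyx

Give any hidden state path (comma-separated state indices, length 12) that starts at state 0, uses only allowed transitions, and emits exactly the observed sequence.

  [0] y  {0,1}  => 0  start
  [1] y  {0,1}  => 0  0->0 ok
  [2] y  {0,1}  => 0  0->0 ok
  [3] y  {0,1}  => 1  0->1 ok
  [4] y  {0,1}  => 0  1->0 ok
  [5] y  {0,1}  => 0  0->0 ok
  [6] y  {0,1}  => 1  0->1 ok
  [7] x  {2}  => 2  1->2 ok
  [8] y  {0,1}  => 1  2->1 ok
  [9] y  {0,1}  => 0  1->0 ok
  [10] y  {0,1}  => 1  0->1 ok
  [11] x  {2}  => 2  1->2 ok

0,0,0,1,0,0,1,2,1,0,1,2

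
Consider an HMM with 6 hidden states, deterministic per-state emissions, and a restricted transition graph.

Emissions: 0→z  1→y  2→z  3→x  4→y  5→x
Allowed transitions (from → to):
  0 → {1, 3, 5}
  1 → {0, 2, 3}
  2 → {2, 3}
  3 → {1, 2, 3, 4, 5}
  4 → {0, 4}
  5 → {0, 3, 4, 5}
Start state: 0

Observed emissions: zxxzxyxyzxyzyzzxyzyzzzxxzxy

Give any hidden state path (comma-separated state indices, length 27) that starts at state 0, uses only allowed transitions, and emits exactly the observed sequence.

0,3,3,2,3,1,3,4,0,5,4,0,1,2,2,3,4,0,1,2,2,2,3,5,0,5,4

  [0] z  {0,2}  => 0  start
  [1] x  {3,5}  => 3  0->3 ok
  [2] x  {3,5}  => 3  3->3 ok
  [3] z  {0,2}  => 2  3->2 ok
  [4] x  {3,5}  => 3  2->3 ok
  [5] y  {1,4}  => 1  3->1 ok
  [6] x  {3,5}  => 3  1->3 ok
  [7] y  {1,4}  => 4  3->4 ok
  [8] z  {0,2}  => 0  4->0 ok
  [9] x  {3,5}  => 5  0->5 ok
  [10] y  {1,4}  => 4  5->4 ok
  [11] z  {0,2}  => 0  4->0 ok
  [12] y  {1,4}  => 1  0->1 ok
  [13] z  {0,2}  => 2  1->2 ok
  [14] z  {0,2}  => 2  2->2 ok
  [15] x  {3,5}  => 3  2->3 ok
  [16] y  {1,4}  => 4  3->4 ok
  [17] z  {0,2}  => 0  4->0 ok
  [18] y  {1,4}  => 1  0->1 ok
  [19] z  {0,2}  => 2  1->2 ok
  [20] z  {0,2}  => 2  2->2 ok
  [21] z  {0,2}  => 2  2->2 ok
  [22] x  {3,5}  => 3  2->3 ok
  [23] x  {3,5}  => 5  3->5 ok
  [24] z  {0,2}  => 0  5->0 ok
  [25] x  {3,5}  => 5  0->5 ok
  [26] y  {1,4}  => 4  5->4 ok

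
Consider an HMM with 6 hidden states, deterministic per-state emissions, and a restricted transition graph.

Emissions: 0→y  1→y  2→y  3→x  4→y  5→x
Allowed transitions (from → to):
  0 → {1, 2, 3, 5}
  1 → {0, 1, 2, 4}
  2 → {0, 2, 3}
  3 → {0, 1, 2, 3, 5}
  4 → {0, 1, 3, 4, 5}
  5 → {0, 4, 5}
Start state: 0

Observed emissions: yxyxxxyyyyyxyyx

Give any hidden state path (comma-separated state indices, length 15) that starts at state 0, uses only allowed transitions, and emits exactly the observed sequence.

  t0 'y' -> {0,1,2,4}, take 0 (start)
  t1 'x' -> {3,5}, take 5 (0->5 ok)
  t2 'y' -> {0,1,2,4}, take 0 (5->0 ok)
  t3 'x' -> {3,5}, take 3 (0->3 ok)
  t4 'x' -> {3,5}, take 3 (3->3 ok)
  t5 'x' -> {3,5}, take 5 (3->5 ok)
  t6 'y' -> {0,1,2,4}, take 0 (5->0 ok)
  t7 'y' -> {0,1,2,4}, take 1 (0->1 ok)
  t8 'y' -> {0,1,2,4}, take 4 (1->4 ok)
  t9 'y' -> {0,1,2,4}, take 4 (4->4 ok)
  t10 'y' -> {0,1,2,4}, take 4 (4->4 ok)
  t11 'x' -> {3,5}, take 3 (4->3 ok)
  t12 'y' -> {0,1,2,4}, take 1 (3->1 ok)
  t13 'y' -> {0,1,2,4}, take 2 (1->2 ok)
  t14 'x' -> {3,5}, take 3 (2->3 ok)

0,5,0,3,3,5,0,1,4,4,4,3,1,2,3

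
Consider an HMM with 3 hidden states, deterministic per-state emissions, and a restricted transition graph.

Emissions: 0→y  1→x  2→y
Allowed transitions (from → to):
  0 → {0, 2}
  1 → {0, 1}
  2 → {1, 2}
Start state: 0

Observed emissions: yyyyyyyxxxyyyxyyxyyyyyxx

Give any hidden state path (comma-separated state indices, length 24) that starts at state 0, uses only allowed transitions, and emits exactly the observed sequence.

0,0,0,0,0,2,2,1,1,1,0,2,2,1,0,2,1,0,0,0,2,2,1,1

  0: obs=y cand={0,2} pick 0 [start]
  1: obs=y cand={0,2} pick 0 [0->0 ok]
  2: obs=y cand={0,2} pick 0 [0->0 ok]
  3: obs=y cand={0,2} pick 0 [0->0 ok]
  4: obs=y cand={0,2} pick 0 [0->0 ok]
  5: obs=y cand={0,2} pick 2 [0->2 ok]
  6: obs=y cand={0,2} pick 2 [2->2 ok]
  7: obs=x cand={1} pick 1 [2->1 ok]
  8: obs=x cand={1} pick 1 [1->1 ok]
  9: obs=x cand={1} pick 1 [1->1 ok]
  10: obs=y cand={0,2} pick 0 [1->0 ok]
  11: obs=y cand={0,2} pick 2 [0->2 ok]
  12: obs=y cand={0,2} pick 2 [2->2 ok]
  13: obs=x cand={1} pick 1 [2->1 ok]
  14: obs=y cand={0,2} pick 0 [1->0 ok]
  15: obs=y cand={0,2} pick 2 [0->2 ok]
  16: obs=x cand={1} pick 1 [2->1 ok]
  17: obs=y cand={0,2} pick 0 [1->0 ok]
  18: obs=y cand={0,2} pick 0 [0->0 ok]
  19: obs=y cand={0,2} pick 0 [0->0 ok]
  20: obs=y cand={0,2} pick 2 [0->2 ok]
  21: obs=y cand={0,2} pick 2 [2->2 ok]
  22: obs=x cand={1} pick 1 [2->1 ok]
  23: obs=x cand={1} pick 1 [1->1 ok]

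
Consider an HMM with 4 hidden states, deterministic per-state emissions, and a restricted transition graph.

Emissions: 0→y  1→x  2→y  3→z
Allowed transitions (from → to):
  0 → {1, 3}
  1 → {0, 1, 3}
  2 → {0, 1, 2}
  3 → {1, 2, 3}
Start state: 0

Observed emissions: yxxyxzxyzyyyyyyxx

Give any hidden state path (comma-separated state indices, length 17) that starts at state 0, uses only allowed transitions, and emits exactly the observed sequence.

  t0 'y' -> {0,2}, take 0 (start)
  t1 'x' -> {1}, take 1 (0->1 ok)
  t2 'x' -> {1}, take 1 (1->1 ok)
  t3 'y' -> {0,2}, take 0 (1->0 ok)
  t4 'x' -> {1}, take 1 (0->1 ok)
  t5 'z' -> {3}, take 3 (1->3 ok)
  t6 'x' -> {1}, take 1 (3->1 ok)
  t7 'y' -> {0,2}, take 0 (1->0 ok)
  t8 'z' -> {3}, take 3 (0->3 ok)
  t9 'y' -> {0,2}, take 2 (3->2 ok)
  t10 'y' -> {0,2}, take 2 (2->2 ok)
  t11 'y' -> {0,2}, take 2 (2->2 ok)
  t12 'y' -> {0,2}, take 2 (2->2 ok)
  t13 'y' -> {0,2}, take 2 (2->2 ok)
  t14 'y' -> {0,2}, take 0 (2->0 ok)
  t15 'x' -> {1}, take 1 (0->1 ok)
  t16 'x' -> {1}, take 1 (1->1 ok)

0,1,1,0,1,3,1,0,3,2,2,2,2,2,0,1,1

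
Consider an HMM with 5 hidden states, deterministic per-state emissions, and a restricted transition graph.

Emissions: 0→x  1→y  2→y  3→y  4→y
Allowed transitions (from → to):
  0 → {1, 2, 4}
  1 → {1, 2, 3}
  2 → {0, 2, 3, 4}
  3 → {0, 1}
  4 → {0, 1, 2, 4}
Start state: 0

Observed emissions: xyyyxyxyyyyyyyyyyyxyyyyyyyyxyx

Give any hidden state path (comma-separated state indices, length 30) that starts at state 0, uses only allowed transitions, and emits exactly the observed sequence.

0,1,2,3,0,4,0,1,2,4,2,3,1,2,3,1,1,2,0,4,2,2,3,1,1,2,2,0,2,0

  t0 'x' -> {0}, take 0 (start)
  t1 'y' -> {1,2,3,4}, take 1 (0->1 ok)
  t2 'y' -> {1,2,3,4}, take 2 (1->2 ok)
  t3 'y' -> {1,2,3,4}, take 3 (2->3 ok)
  t4 'x' -> {0}, take 0 (3->0 ok)
  t5 'y' -> {1,2,3,4}, take 4 (0->4 ok)
  t6 'x' -> {0}, take 0 (4->0 ok)
  t7 'y' -> {1,2,3,4}, take 1 (0->1 ok)
  t8 'y' -> {1,2,3,4}, take 2 (1->2 ok)
  t9 'y' -> {1,2,3,4}, take 4 (2->4 ok)
  t10 'y' -> {1,2,3,4}, take 2 (4->2 ok)
  t11 'y' -> {1,2,3,4}, take 3 (2->3 ok)
  t12 'y' -> {1,2,3,4}, take 1 (3->1 ok)
  t13 'y' -> {1,2,3,4}, take 2 (1->2 ok)
  t14 'y' -> {1,2,3,4}, take 3 (2->3 ok)
  t15 'y' -> {1,2,3,4}, take 1 (3->1 ok)
  t16 'y' -> {1,2,3,4}, take 1 (1->1 ok)
  t17 'y' -> {1,2,3,4}, take 2 (1->2 ok)
  t18 'x' -> {0}, take 0 (2->0 ok)
  t19 'y' -> {1,2,3,4}, take 4 (0->4 ok)
  t20 'y' -> {1,2,3,4}, take 2 (4->2 ok)
  t21 'y' -> {1,2,3,4}, take 2 (2->2 ok)
  t22 'y' -> {1,2,3,4}, take 3 (2->3 ok)
  t23 'y' -> {1,2,3,4}, take 1 (3->1 ok)
  t24 'y' -> {1,2,3,4}, take 1 (1->1 ok)
  t25 'y' -> {1,2,3,4}, take 2 (1->2 ok)
  t26 'y' -> {1,2,3,4}, take 2 (2->2 ok)
  t27 'x' -> {0}, take 0 (2->0 ok)
  t28 'y' -> {1,2,3,4}, take 2 (0->2 ok)
  t29 'x' -> {0}, take 0 (2->0 ok)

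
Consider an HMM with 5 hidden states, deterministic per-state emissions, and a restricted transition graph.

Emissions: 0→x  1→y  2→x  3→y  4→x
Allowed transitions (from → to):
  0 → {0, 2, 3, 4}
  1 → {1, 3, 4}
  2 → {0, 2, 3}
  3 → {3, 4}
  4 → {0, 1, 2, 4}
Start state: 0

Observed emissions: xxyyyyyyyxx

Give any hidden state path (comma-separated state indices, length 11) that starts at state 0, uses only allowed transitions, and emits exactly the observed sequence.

0,4,1,1,3,3,3,3,3,4,4

  t0 'x' -> {0,2,4}, take 0 (start)
  t1 'x' -> {0,2,4}, take 4 (0->4 ok)
  t2 'y' -> {1,3}, take 1 (4->1 ok)
  t3 'y' -> {1,3}, take 1 (1->1 ok)
  t4 'y' -> {1,3}, take 3 (1->3 ok)
  t5 'y' -> {1,3}, take 3 (3->3 ok)
  t6 'y' -> {1,3}, take 3 (3->3 ok)
  t7 'y' -> {1,3}, take 3 (3->3 ok)
  t8 'y' -> {1,3}, take 3 (3->3 ok)
  t9 'x' -> {0,2,4}, take 4 (3->4 ok)
  t10 'x' -> {0,2,4}, take 4 (4->4 ok)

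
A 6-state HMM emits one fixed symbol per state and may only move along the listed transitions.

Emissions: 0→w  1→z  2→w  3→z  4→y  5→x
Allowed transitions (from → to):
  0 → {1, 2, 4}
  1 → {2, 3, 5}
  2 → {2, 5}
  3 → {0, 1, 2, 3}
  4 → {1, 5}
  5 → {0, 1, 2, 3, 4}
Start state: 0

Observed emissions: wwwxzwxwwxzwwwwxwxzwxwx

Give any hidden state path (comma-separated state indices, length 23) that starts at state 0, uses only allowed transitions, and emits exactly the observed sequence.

  pos 0: w in {0,2}, choose 0; start
  pos 1: w in {0,2}, choose 2; 0->2 ok
  pos 2: w in {0,2}, choose 2; 2->2 ok
  pos 3: x in {5}, choose 5; 2->5 ok
  pos 4: z in {1,3}, choose 1; 5->1 ok
  pos 5: w in {0,2}, choose 2; 1->2 ok
  pos 6: x in {5}, choose 5; 2->5 ok
  pos 7: w in {0,2}, choose 0; 5->0 ok
  pos 8: w in {0,2}, choose 2; 0->2 ok
  pos 9: x in {5}, choose 5; 2->5 ok
  pos 10: z in {1,3}, choose 3; 5->3 ok
  pos 11: w in {0,2}, choose 0; 3->0 ok
  pos 12: w in {0,2}, choose 2; 0->2 ok
  pos 13: w in {0,2}, choose 2; 2->2 ok
  pos 14: w in {0,2}, choose 2; 2->2 ok
  pos 15: x in {5}, choose 5; 2->5 ok
  pos 16: w in {0,2}, choose 2; 5->2 ok
  pos 17: x in {5}, choose 5; 2->5 ok
  pos 18: z in {1,3}, choose 3; 5->3 ok
  pos 19: w in {0,2}, choose 2; 3->2 ok
  pos 20: x in {5}, choose 5; 2->5 ok
  pos 21: w in {0,2}, choose 2; 5->2 ok
  pos 22: x in {5}, choose 5; 2->5 ok

0,2,2,5,1,2,5,0,2,5,3,0,2,2,2,5,2,5,3,2,5,2,5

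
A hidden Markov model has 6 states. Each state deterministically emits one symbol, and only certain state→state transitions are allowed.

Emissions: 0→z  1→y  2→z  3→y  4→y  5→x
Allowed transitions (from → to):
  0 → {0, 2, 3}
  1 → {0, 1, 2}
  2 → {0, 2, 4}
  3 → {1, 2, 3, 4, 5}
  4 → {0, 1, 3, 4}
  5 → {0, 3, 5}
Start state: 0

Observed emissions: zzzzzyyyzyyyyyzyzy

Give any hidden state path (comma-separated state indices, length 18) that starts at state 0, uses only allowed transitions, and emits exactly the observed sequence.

  0: obs=z cand={0,2} pick 0 [start]
  1: obs=z cand={0,2} pick 0 [0->0 ok]
  2: obs=z cand={0,2} pick 2 [0->2 ok]
  3: obs=z cand={0,2} pick 2 [2->2 ok]
  4: obs=z cand={0,2} pick 2 [2->2 ok]
  5: obs=y cand={1,3,4} pick 4 [2->4 ok]
  6: obs=y cand={1,3,4} pick 3 [4->3 ok]
  7: obs=y cand={1,3,4} pick 1 [3->1 ok]
  8: obs=z cand={0,2} pick 2 [1->2 ok]
  9: obs=y cand={1,3,4} pick 4 [2->4 ok]
  10: obs=y cand={1,3,4} pick 4 [4->4 ok]
  11: obs=y cand={1,3,4} pick 4 [4->4 ok]
  12: obs=y cand={1,3,4} pick 4 [4->4 ok]
  13: obs=y cand={1,3,4} pick 1 [4->1 ok]
  14: obs=z cand={0,2} pick 2 [1->2 ok]
  15: obs=y cand={1,3,4} pick 4 [2->4 ok]
  16: obs=z cand={0,2} pick 0 [4->0 ok]
  17: obs=y cand={1,3,4} pick 3 [0->3 ok]

0,0,2,2,2,4,3,1,2,4,4,4,4,1,2,4,0,3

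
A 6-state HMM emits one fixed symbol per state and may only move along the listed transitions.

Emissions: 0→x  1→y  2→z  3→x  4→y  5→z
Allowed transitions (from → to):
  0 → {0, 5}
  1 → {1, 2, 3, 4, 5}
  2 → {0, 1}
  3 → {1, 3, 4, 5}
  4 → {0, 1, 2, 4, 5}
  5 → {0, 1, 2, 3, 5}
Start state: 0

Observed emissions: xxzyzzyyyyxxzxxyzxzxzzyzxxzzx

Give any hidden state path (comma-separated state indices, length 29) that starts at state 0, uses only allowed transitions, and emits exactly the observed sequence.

  [0] x  {0,3}  => 0  start
  [1] x  {0,3}  => 0  0->0 ok
  [2] z  {2,5}  => 5  0->5 ok
  [3] y  {1,4}  => 1  5->1 ok
  [4] z  {2,5}  => 5  1->5 ok
  [5] z  {2,5}  => 2  5->2 ok
  [6] y  {1,4}  => 1  2->1 ok
  [7] y  {1,4}  => 4  1->4 ok
  [8] y  {1,4}  => 1  4->1 ok
  [9] y  {1,4}  => 4  1->4 ok
  [10] x  {0,3}  => 0  4->0 ok
  [11] x  {0,3}  => 0  0->0 ok
  [12] z  {2,5}  => 5  0->5 ok
  [13] x  {0,3}  => 3  5->3 ok
  [14] x  {0,3}  => 3  3->3 ok
  [15] y  {1,4}  => 1  3->1 ok
  [16] z  {2,5}  => 2  1->2 ok
  [17] x  {0,3}  => 0  2->0 ok
  [18] z  {2,5}  => 5  0->5 ok
  [19] x  {0,3}  => 0  5->0 ok
  [20] z  {2,5}  => 5  0->5 ok
  [21] z  {2,5}  => 5  5->5 ok
  [22] y  {1,4}  => 1  5->1 ok
  [23] z  {2,5}  => 5  1->5 ok
  [24] x  {0,3}  => 0  5->0 ok
  [25] x  {0,3}  => 0  0->0 ok
  [26] z  {2,5}  => 5  0->5 ok
  [27] z  {2,5}  => 5  5->5 ok
  [28] x  {0,3}  => 0  5->0 ok

0,0,5,1,5,2,1,4,1,4,0,0,5,3,3,1,2,0,5,0,5,5,1,5,0,0,5,5,0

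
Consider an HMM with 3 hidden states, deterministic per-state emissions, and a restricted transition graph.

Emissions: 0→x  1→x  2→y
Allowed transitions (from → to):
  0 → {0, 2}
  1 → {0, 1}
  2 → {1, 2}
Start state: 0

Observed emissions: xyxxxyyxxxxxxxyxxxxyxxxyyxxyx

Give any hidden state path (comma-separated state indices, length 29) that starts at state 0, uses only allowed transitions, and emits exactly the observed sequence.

  [0] x  {0,1}  => 0  start
  [1] y  {2}  => 2  0->2 ok
  [2] x  {0,1}  => 1  2->1 ok
  [3] x  {0,1}  => 1  1->1 ok
  [4] x  {0,1}  => 0  1->0 ok
  [5] y  {2}  => 2  0->2 ok
  [6] y  {2}  => 2  2->2 ok
  [7] x  {0,1}  => 1  2->1 ok
  [8] x  {0,1}  => 1  1->1 ok
  [9] x  {0,1}  => 0  1->0 ok
  [10] x  {0,1}  => 0  0->0 ok
  [11] x  {0,1}  => 0  0->0 ok
  [12] x  {0,1}  => 0  0->0 ok
  [13] x  {0,1}  => 0  0->0 ok
  [14] y  {2}  => 2  0->2 ok
  [15] x  {0,1}  => 1  2->1 ok
  [16] x  {0,1}  => 1  1->1 ok
  [17] x  {0,1}  => 1  1->1 ok
  [18] x  {0,1}  => 0  1->0 ok
  [19] y  {2}  => 2  0->2 ok
  [20] x  {0,1}  => 1  2->1 ok
  [21] x  {0,1}  => 1  1->1 ok
  [22] x  {0,1}  => 0  1->0 ok
  [23] y  {2}  => 2  0->2 ok
  [24] y  {2}  => 2  2->2 ok
  [25] x  {0,1}  => 1  2->1 ok
  [26] x  {0,1}  => 0  1->0 ok
  [27] y  {2}  => 2  0->2 ok
  [28] x  {0,1}  => 1  2->1 ok

0,2,1,1,0,2,2,1,1,0,0,0,0,0,2,1,1,1,0,2,1,1,0,2,2,1,0,2,1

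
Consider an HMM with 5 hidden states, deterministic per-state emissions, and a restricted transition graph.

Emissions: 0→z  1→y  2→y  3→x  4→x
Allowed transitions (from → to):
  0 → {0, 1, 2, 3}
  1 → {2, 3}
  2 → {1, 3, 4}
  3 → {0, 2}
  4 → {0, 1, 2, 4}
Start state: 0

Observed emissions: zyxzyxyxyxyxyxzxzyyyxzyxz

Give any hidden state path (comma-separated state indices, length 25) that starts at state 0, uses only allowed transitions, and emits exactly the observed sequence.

0,1,3,0,2,4,1,3,2,3,2,4,2,3,0,3,0,1,2,1,3,0,2,3,0

  t0 'z' -> {0}, take 0 (start)
  t1 'y' -> {1,2}, take 1 (0->1 ok)
  t2 'x' -> {3,4}, take 3 (1->3 ok)
  t3 'z' -> {0}, take 0 (3->0 ok)
  t4 'y' -> {1,2}, take 2 (0->2 ok)
  t5 'x' -> {3,4}, take 4 (2->4 ok)
  t6 'y' -> {1,2}, take 1 (4->1 ok)
  t7 'x' -> {3,4}, take 3 (1->3 ok)
  t8 'y' -> {1,2}, take 2 (3->2 ok)
  t9 'x' -> {3,4}, take 3 (2->3 ok)
  t10 'y' -> {1,2}, take 2 (3->2 ok)
  t11 'x' -> {3,4}, take 4 (2->4 ok)
  t12 'y' -> {1,2}, take 2 (4->2 ok)
  t13 'x' -> {3,4}, take 3 (2->3 ok)
  t14 'z' -> {0}, take 0 (3->0 ok)
  t15 'x' -> {3,4}, take 3 (0->3 ok)
  t16 'z' -> {0}, take 0 (3->0 ok)
  t17 'y' -> {1,2}, take 1 (0->1 ok)
  t18 'y' -> {1,2}, take 2 (1->2 ok)
  t19 'y' -> {1,2}, take 1 (2->1 ok)
  t20 'x' -> {3,4}, take 3 (1->3 ok)
  t21 'z' -> {0}, take 0 (3->0 ok)
  t22 'y' -> {1,2}, take 2 (0->2 ok)
  t23 'x' -> {3,4}, take 3 (2->3 ok)
  t24 'z' -> {0}, take 0 (3->0 ok)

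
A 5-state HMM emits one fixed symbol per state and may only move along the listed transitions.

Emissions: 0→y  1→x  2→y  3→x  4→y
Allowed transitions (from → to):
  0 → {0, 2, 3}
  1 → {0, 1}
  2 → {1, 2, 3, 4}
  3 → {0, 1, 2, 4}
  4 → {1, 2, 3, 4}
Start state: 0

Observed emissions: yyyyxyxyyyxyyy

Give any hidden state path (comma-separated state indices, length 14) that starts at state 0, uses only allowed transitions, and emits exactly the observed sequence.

  pos 0: y in {0,2,4}, choose 0; start
  pos 1: y in {0,2,4}, choose 0; 0->0 ok
  pos 2: y in {0,2,4}, choose 2; 0->2 ok
  pos 3: y in {0,2,4}, choose 2; 2->2 ok
  pos 4: x in {1,3}, choose 3; 2->3 ok
  pos 5: y in {0,2,4}, choose 0; 3->0 ok
  pos 6: x in {1,3}, choose 3; 0->3 ok
  pos 7: y in {0,2,4}, choose 4; 3->4 ok
  pos 8: y in {0,2,4}, choose 2; 4->2 ok
  pos 9: y in {0,2,4}, choose 2; 2->2 ok
  pos 10: x in {1,3}, choose 3; 2->3 ok
  pos 11: y in {0,2,4}, choose 0; 3->0 ok
  pos 12: y in {0,2,4}, choose 2; 0->2 ok
  pos 13: y in {0,2,4}, choose 2; 2->2 ok

0,0,2,2,3,0,3,4,2,2,3,0,2,2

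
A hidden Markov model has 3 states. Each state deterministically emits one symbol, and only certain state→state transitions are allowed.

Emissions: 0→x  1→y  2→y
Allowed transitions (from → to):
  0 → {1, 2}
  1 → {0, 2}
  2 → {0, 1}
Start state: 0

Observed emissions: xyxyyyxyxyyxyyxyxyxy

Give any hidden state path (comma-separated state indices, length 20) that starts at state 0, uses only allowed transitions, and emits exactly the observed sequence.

0,1,0,2,1,2,0,1,0,2,1,0,1,2,0,2,0,2,0,2

  pos 0: x in {0}, choose 0; start
  pos 1: y in {1,2}, choose 1; 0->1 ok
  pos 2: x in {0}, choose 0; 1->0 ok
  pos 3: y in {1,2}, choose 2; 0->2 ok
  pos 4: y in {1,2}, choose 1; 2->1 ok
  pos 5: y in {1,2}, choose 2; 1->2 ok
  pos 6: x in {0}, choose 0; 2->0 ok
  pos 7: y in {1,2}, choose 1; 0->1 ok
  pos 8: x in {0}, choose 0; 1->0 ok
  pos 9: y in {1,2}, choose 2; 0->2 ok
  pos 10: y in {1,2}, choose 1; 2->1 ok
  pos 11: x in {0}, choose 0; 1->0 ok
  pos 12: y in {1,2}, choose 1; 0->1 ok
  pos 13: y in {1,2}, choose 2; 1->2 ok
  pos 14: x in {0}, choose 0; 2->0 ok
  pos 15: y in {1,2}, choose 2; 0->2 ok
  pos 16: x in {0}, choose 0; 2->0 ok
  pos 17: y in {1,2}, choose 2; 0->2 ok
  pos 18: x in {0}, choose 0; 2->0 ok
  pos 19: y in {1,2}, choose 2; 0->2 ok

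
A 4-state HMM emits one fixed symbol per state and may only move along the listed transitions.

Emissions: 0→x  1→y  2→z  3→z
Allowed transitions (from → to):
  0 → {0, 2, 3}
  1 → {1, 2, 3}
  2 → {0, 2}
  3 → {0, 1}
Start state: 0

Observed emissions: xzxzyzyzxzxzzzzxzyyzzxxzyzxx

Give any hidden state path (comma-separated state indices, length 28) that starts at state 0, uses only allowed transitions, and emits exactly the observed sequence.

  [0] x  {0}  => 0  start
  [1] z  {2,3}  => 2  0->2 ok
  [2] x  {0}  => 0  2->0 ok
  [3] z  {2,3}  => 3  0->3 ok
  [4] y  {1}  => 1  3->1 ok
  [5] z  {2,3}  => 3  1->3 ok
  [6] y  {1}  => 1  3->1 ok
  [7] z  {2,3}  => 2  1->2 ok
  [8] x  {0}  => 0  2->0 ok
  [9] z  {2,3}  => 3  0->3 ok
  [10] x  {0}  => 0  3->0 ok
  [11] z  {2,3}  => 2  0->2 ok
  [12] z  {2,3}  => 2  2->2 ok
  [13] z  {2,3}  => 2  2->2 ok
  [14] z  {2,3}  => 2  2->2 ok
  [15] x  {0}  => 0  2->0 ok
  [16] z  {2,3}  => 3  0->3 ok
  [17] y  {1}  => 1  3->1 ok
  [18] y  {1}  => 1  1->1 ok
  [19] z  {2,3}  => 2  1->2 ok
  [20] z  {2,3}  => 2  2->2 ok
  [21] x  {0}  => 0  2->0 ok
  [22] x  {0}  => 0  0->0 ok
  [23] z  {2,3}  => 3  0->3 ok
  [24] y  {1}  => 1  3->1 ok
  [25] z  {2,3}  => 2  1->2 ok
  [26] x  {0}  => 0  2->0 ok
  [27] x  {0}  => 0  0->0 ok

0,2,0,3,1,3,1,2,0,3,0,2,2,2,2,0,3,1,1,2,2,0,0,3,1,2,0,0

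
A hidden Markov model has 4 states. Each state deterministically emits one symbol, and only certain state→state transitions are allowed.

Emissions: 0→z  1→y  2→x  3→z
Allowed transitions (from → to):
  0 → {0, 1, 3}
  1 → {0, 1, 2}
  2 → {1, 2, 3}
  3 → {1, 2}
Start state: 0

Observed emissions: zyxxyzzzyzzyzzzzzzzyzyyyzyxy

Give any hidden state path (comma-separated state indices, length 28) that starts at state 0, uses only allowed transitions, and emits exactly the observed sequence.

  0: obs=z cand={0,3} pick 0 [start]
  1: obs=y cand={1} pick 1 [0->1 ok]
  2: obs=x cand={2} pick 2 [1->2 ok]
  3: obs=x cand={2} pick 2 [2->2 ok]
  4: obs=y cand={1} pick 1 [2->1 ok]
  5: obs=z cand={0,3} pick 0 [1->0 ok]
  6: obs=z cand={0,3} pick 0 [0->0 ok]
  7: obs=z cand={0,3} pick 0 [0->0 ok]
  8: obs=y cand={1} pick 1 [0->1 ok]
  9: obs=z cand={0,3} pick 0 [1->0 ok]
  10: obs=z cand={0,3} pick 3 [0->3 ok]
  11: obs=y cand={1} pick 1 [3->1 ok]
  12: obs=z cand={0,3} pick 0 [1->0 ok]
  13: obs=z cand={0,3} pick 0 [0->0 ok]
  14: obs=z cand={0,3} pick 0 [0->0 ok]
  15: obs=z cand={0,3} pick 0 [0->0 ok]
  16: obs=z cand={0,3} pick 0 [0->0 ok]
  17: obs=z cand={0,3} pick 0 [0->0 ok]
  18: obs=z cand={0,3} pick 3 [0->3 ok]
  19: obs=y cand={1} pick 1 [3->1 ok]
  20: obs=z cand={0,3} pick 0 [1->0 ok]
  21: obs=y cand={1} pick 1 [0->1 ok]
  22: obs=y cand={1} pick 1 [1->1 ok]
  23: obs=y cand={1} pick 1 [1->1 ok]
  24: obs=z cand={0,3} pick 0 [1->0 ok]
  25: obs=y cand={1} pick 1 [0->1 ok]
  26: obs=x cand={2} pick 2 [1->2 ok]
  27: obs=y cand={1} pick 1 [2->1 ok]

0,1,2,2,1,0,0,0,1,0,3,1,0,0,0,0,0,0,3,1,0,1,1,1,0,1,2,1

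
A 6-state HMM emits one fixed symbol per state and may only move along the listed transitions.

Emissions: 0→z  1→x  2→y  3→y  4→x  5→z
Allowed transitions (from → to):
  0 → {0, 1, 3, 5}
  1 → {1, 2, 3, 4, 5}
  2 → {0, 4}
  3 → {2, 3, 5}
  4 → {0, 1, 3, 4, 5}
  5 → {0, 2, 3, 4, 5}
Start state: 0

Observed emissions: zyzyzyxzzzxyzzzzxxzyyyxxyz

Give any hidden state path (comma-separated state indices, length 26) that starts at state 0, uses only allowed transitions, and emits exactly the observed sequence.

  0: obs=z cand={0,5} pick 0 [start]
  1: obs=y cand={2,3} pick 3 [0->3 ok]
  2: obs=z cand={0,5} pick 5 [3->5 ok]
  3: obs=y cand={2,3} pick 3 [5->3 ok]
  4: obs=z cand={0,5} pick 5 [3->5 ok]
  5: obs=y cand={2,3} pick 2 [5->2 ok]
  6: obs=x cand={1,4} pick 4 [2->4 ok]
  7: obs=z cand={0,5} pick 5 [4->5 ok]
  8: obs=z cand={0,5} pick 0 [5->0 ok]
  9: obs=z cand={0,5} pick 0 [0->0 ok]
  10: obs=x cand={1,4} pick 1 [0->1 ok]
  11: obs=y cand={2,3} pick 2 [1->2 ok]
  12: obs=z cand={0,5} pick 0 [2->0 ok]
  13: obs=z cand={0,5} pick 5 [0->5 ok]
  14: obs=z cand={0,5} pick 0 [5->0 ok]
  15: obs=z cand={0,5} pick 5 [0->5 ok]
  16: obs=x cand={1,4} pick 4 [5->4 ok]
  17: obs=x cand={1,4} pick 1 [4->1 ok]
  18: obs=z cand={0,5} pick 5 [1->5 ok]
  19: obs=y cand={2,3} pick 3 [5->3 ok]
  20: obs=y cand={2,3} pick 3 [3->3 ok]
  21: obs=y cand={2,3} pick 2 [3->2 ok]
  22: obs=x cand={1,4} pick 4 [2->4 ok]
  23: obs=x cand={1,4} pick 1 [4->1 ok]
  24: obs=y cand={2,3} pick 3 [1->3 ok]
  25: obs=z cand={0,5} pick 5 [3->5 ok]

0,3,5,3,5,2,4,5,0,0,1,2,0,5,0,5,4,1,5,3,3,2,4,1,3,5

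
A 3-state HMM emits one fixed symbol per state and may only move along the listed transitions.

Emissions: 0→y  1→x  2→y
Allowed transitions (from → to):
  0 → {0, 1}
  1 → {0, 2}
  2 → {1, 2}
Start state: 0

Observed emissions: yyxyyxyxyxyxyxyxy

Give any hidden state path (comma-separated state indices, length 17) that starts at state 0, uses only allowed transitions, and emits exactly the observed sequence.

0,0,1,0,0,1,0,1,2,1,2,1,2,1,2,1,0

  pos 0: y in {0,2}, choose 0; start
  pos 1: y in {0,2}, choose 0; 0->0 ok
  pos 2: x in {1}, choose 1; 0->1 ok
  pos 3: y in {0,2}, choose 0; 1->0 ok
  pos 4: y in {0,2}, choose 0; 0->0 ok
  pos 5: x in {1}, choose 1; 0->1 ok
  pos 6: y in {0,2}, choose 0; 1->0 ok
  pos 7: x in {1}, choose 1; 0->1 ok
  pos 8: y in {0,2}, choose 2; 1->2 ok
  pos 9: x in {1}, choose 1; 2->1 ok
  pos 10: y in {0,2}, choose 2; 1->2 ok
  pos 11: x in {1}, choose 1; 2->1 ok
  pos 12: y in {0,2}, choose 2; 1->2 ok
  pos 13: x in {1}, choose 1; 2->1 ok
  pos 14: y in {0,2}, choose 2; 1->2 ok
  pos 15: x in {1}, choose 1; 2->1 ok
  pos 16: y in {0,2}, choose 0; 1->0 ok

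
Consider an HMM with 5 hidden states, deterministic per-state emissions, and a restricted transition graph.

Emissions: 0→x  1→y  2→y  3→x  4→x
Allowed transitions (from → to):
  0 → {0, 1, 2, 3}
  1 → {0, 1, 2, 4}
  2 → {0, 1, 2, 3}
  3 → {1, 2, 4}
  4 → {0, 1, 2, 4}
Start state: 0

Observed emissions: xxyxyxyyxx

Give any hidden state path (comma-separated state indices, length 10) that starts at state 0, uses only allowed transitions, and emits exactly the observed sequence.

0,3,1,0,2,3,2,2,0,0

  0: obs=x cand={0,3,4} pick 0 [start]
  1: obs=x cand={0,3,4} pick 3 [0->3 ok]
  2: obs=y cand={1,2} pick 1 [3->1 ok]
  3: obs=x cand={0,3,4} pick 0 [1->0 ok]
  4: obs=y cand={1,2} pick 2 [0->2 ok]
  5: obs=x cand={0,3,4} pick 3 [2->3 ok]
  6: obs=y cand={1,2} pick 2 [3->2 ok]
  7: obs=y cand={1,2} pick 2 [2->2 ok]
  8: obs=x cand={0,3,4} pick 0 [2->0 ok]
  9: obs=x cand={0,3,4} pick 0 [0->0 ok]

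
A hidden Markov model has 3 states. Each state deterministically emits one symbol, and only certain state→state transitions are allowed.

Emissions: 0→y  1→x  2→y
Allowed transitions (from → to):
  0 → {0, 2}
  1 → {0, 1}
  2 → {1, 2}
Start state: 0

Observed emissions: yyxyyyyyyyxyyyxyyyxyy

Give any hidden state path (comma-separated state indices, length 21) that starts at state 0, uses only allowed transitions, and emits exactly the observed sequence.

0,2,1,0,0,2,2,2,2,2,1,0,0,2,1,0,2,2,1,0,0

  0: obs=y cand={0,2} pick 0 [start]
  1: obs=y cand={0,2} pick 2 [0->2 ok]
  2: obs=x cand={1} pick 1 [2->1 ok]
  3: obs=y cand={0,2} pick 0 [1->0 ok]
  4: obs=y cand={0,2} pick 0 [0->0 ok]
  5: obs=y cand={0,2} pick 2 [0->2 ok]
  6: obs=y cand={0,2} pick 2 [2->2 ok]
  7: obs=y cand={0,2} pick 2 [2->2 ok]
  8: obs=y cand={0,2} pick 2 [2->2 ok]
  9: obs=y cand={0,2} pick 2 [2->2 ok]
  10: obs=x cand={1} pick 1 [2->1 ok]
  11: obs=y cand={0,2} pick 0 [1->0 ok]
  12: obs=y cand={0,2} pick 0 [0->0 ok]
  13: obs=y cand={0,2} pick 2 [0->2 ok]
  14: obs=x cand={1} pick 1 [2->1 ok]
  15: obs=y cand={0,2} pick 0 [1->0 ok]
  16: obs=y cand={0,2} pick 2 [0->2 ok]
  17: obs=y cand={0,2} pick 2 [2->2 ok]
  18: obs=x cand={1} pick 1 [2->1 ok]
  19: obs=y cand={0,2} pick 0 [1->0 ok]
  20: obs=y cand={0,2} pick 0 [0->0 ok]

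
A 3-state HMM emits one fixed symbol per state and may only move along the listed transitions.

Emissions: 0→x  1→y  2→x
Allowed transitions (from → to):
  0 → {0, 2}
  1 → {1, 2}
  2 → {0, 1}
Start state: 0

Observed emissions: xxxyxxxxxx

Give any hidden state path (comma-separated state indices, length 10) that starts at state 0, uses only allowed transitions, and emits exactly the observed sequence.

0,0,2,1,2,0,0,2,0,2

  t0 'x' -> {0,2}, take 0 (start)
  t1 'x' -> {0,2}, take 0 (0->0 ok)
  t2 'x' -> {0,2}, take 2 (0->2 ok)
  t3 'y' -> {1}, take 1 (2->1 ok)
  t4 'x' -> {0,2}, take 2 (1->2 ok)
  t5 'x' -> {0,2}, take 0 (2->0 ok)
  t6 'x' -> {0,2}, take 0 (0->0 ok)
  t7 'x' -> {0,2}, take 2 (0->2 ok)
  t8 'x' -> {0,2}, take 0 (2->0 ok)
  t9 'x' -> {0,2}, take 2 (0->2 ok)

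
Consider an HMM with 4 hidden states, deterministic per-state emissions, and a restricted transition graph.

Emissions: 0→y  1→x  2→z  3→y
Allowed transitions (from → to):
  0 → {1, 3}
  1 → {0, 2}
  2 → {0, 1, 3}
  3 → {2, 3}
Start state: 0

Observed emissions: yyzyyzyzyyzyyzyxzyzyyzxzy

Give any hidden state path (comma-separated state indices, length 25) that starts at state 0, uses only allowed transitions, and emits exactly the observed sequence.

  0: obs=y cand={0,3} pick 0 [start]
  1: obs=y cand={0,3} pick 3 [0->3 ok]
  2: obs=z cand={2} pick 2 [3->2 ok]
  3: obs=y cand={0,3} pick 3 [2->3 ok]
  4: obs=y cand={0,3} pick 3 [3->3 ok]
  5: obs=z cand={2} pick 2 [3->2 ok]
  6: obs=y cand={0,3} pick 3 [2->3 ok]
  7: obs=z cand={2} pick 2 [3->2 ok]
  8: obs=y cand={0,3} pick 3 [2->3 ok]
  9: obs=y cand={0,3} pick 3 [3->3 ok]
  10: obs=z cand={2} pick 2 [3->2 ok]
  11: obs=y cand={0,3} pick 3 [2->3 ok]
  12: obs=y cand={0,3} pick 3 [3->3 ok]
  13: obs=z cand={2} pick 2 [3->2 ok]
  14: obs=y cand={0,3} pick 0 [2->0 ok]
  15: obs=x cand={1} pick 1 [0->1 ok]
  16: obs=z cand={2} pick 2 [1->2 ok]
  17: obs=y cand={0,3} pick 3 [2->3 ok]
  18: obs=z cand={2} pick 2 [3->2 ok]
  19: obs=y cand={0,3} pick 0 [2->0 ok]
  20: obs=y cand={0,3} pick 3 [0->3 ok]
  21: obs=z cand={2} pick 2 [3->2 ok]
  22: obs=x cand={1} pick 1 [2->1 ok]
  23: obs=z cand={2} pick 2 [1->2 ok]
  24: obs=y cand={0,3} pick 3 [2->3 ok]

0,3,2,3,3,2,3,2,3,3,2,3,3,2,0,1,2,3,2,0,3,2,1,2,3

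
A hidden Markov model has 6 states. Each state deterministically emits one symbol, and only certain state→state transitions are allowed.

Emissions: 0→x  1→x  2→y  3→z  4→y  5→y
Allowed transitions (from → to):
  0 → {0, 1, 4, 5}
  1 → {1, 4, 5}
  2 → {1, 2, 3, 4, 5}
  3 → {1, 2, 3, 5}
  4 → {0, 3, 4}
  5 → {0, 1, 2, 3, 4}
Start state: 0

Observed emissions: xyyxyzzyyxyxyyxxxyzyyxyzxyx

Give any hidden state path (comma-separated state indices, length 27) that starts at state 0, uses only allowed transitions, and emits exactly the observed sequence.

  pos 0: x in {0,1}, choose 0; start
  pos 1: y in {2,4,5}, choose 4; 0->4 ok
  pos 2: y in {2,4,5}, choose 4; 4->4 ok
  pos 3: x in {0,1}, choose 0; 4->0 ok
  pos 4: y in {2,4,5}, choose 4; 0->4 ok
  pos 5: z in {3}, choose 3; 4->3 ok
  pos 6: z in {3}, choose 3; 3->3 ok
  pos 7: y in {2,4,5}, choose 2; 3->2 ok
  pos 8: y in {2,4,5}, choose 4; 2->4 ok
  pos 9: x in {0,1}, choose 0; 4->0 ok
  pos 10: y in {2,4,5}, choose 5; 0->5 ok
  pos 11: x in {0,1}, choose 1; 5->1 ok
  pos 12: y in {2,4,5}, choose 5; 1->5 ok
  pos 13: y in {2,4,5}, choose 4; 5->4 ok
  pos 14: x in {0,1}, choose 0; 4->0 ok
  pos 15: x in {0,1}, choose 0; 0->0 ok
  pos 16: x in {0,1}, choose 0; 0->0 ok
  pos 17: y in {2,4,5}, choose 5; 0->5 ok
  pos 18: z in {3}, choose 3; 5->3 ok
  pos 19: y in {2,4,5}, choose 5; 3->5 ok
  pos 20: y in {2,4,5}, choose 2; 5->2 ok
  pos 21: x in {0,1}, choose 1; 2->1 ok
  pos 22: y in {2,4,5}, choose 4; 1->4 ok
  pos 23: z in {3}, choose 3; 4->3 ok
  pos 24: x in {0,1}, choose 1; 3->1 ok
  pos 25: y in {2,4,5}, choose 5; 1->5 ok
  pos 26: x in {0,1}, choose 0; 5->0 ok

0,4,4,0,4,3,3,2,4,0,5,1,5,4,0,0,0,5,3,5,2,1,4,3,1,5,0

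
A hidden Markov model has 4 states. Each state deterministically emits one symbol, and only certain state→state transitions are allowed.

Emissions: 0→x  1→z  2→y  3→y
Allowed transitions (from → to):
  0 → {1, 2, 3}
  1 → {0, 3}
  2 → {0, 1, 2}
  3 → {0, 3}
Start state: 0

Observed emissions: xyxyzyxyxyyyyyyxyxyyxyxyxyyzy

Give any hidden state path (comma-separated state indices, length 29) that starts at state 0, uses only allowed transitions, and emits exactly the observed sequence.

  pos 0: x in {0}, choose 0; start
  pos 1: y in {2,3}, choose 2; 0->2 ok
  pos 2: x in {0}, choose 0; 2->0 ok
  pos 3: y in {2,3}, choose 2; 0->2 ok
  pos 4: z in {1}, choose 1; 2->1 ok
  pos 5: y in {2,3}, choose 3; 1->3 ok
  pos 6: x in {0}, choose 0; 3->0 ok
  pos 7: y in {2,3}, choose 2; 0->2 ok
  pos 8: x in {0}, choose 0; 2->0 ok
  pos 9: y in {2,3}, choose 3; 0->3 ok
  pos 10: y in {2,3}, choose 3; 3->3 ok
  pos 11: y in {2,3}, choose 3; 3->3 ok
  pos 12: y in {2,3}, choose 3; 3->3 ok
  pos 13: y in {2,3}, choose 3; 3->3 ok
  pos 14: y in {2,3}, choose 3; 3->3 ok
  pos 15: x in {0}, choose 0; 3->0 ok
  pos 16: y in {2,3}, choose 3; 0->3 ok
  pos 17: x in {0}, choose 0; 3->0 ok
  pos 18: y in {2,3}, choose 2; 0->2 ok
  pos 19: y in {2,3}, choose 2; 2->2 ok
  pos 20: x in {0}, choose 0; 2->0 ok
  pos 21: y in {2,3}, choose 2; 0->2 ok
  pos 22: x in {0}, choose 0; 2->0 ok
  pos 23: y in {2,3}, choose 3; 0->3 ok
  pos 24: x in {0}, choose 0; 3->0 ok
  pos 25: y in {2,3}, choose 2; 0->2 ok
  pos 26: y in {2,3}, choose 2; 2->2 ok
  pos 27: z in {1}, choose 1; 2->1 ok
  pos 28: y in {2,3}, choose 3; 1->3 ok

0,2,0,2,1,3,0,2,0,3,3,3,3,3,3,0,3,0,2,2,0,2,0,3,0,2,2,1,3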